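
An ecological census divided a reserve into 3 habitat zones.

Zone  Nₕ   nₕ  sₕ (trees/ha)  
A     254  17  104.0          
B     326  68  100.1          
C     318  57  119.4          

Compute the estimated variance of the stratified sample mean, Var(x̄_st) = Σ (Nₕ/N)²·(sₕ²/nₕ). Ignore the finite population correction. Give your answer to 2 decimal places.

N = 898; Wₕ = Nₕ/N.
zone A: (254/898)²·104.0²/17 = 50.90173
zone B: (326/898)²·100.1²/68 = 19.41967
zone C: (318/898)²·119.4²/57 = 31.36428
Sum = 101.68568 → 101.69.

101.69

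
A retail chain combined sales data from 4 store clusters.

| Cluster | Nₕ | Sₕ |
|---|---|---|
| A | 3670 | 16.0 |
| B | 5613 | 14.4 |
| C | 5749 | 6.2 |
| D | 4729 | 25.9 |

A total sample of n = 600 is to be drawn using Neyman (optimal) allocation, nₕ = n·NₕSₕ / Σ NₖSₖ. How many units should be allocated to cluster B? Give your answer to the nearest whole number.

A: NₕSₕ = 3670·16.0 = 58720
B: NₕSₕ = 5613·14.4 = 80827.2
C: NₕSₕ = 5749·6.2 = 35643.8
D: NₕSₕ = 4729·25.9 = 122481.1
Σ NₕSₕ = 297672.1.
n_B = 600·80827.2/297672.1 = 162.919... → 163.

163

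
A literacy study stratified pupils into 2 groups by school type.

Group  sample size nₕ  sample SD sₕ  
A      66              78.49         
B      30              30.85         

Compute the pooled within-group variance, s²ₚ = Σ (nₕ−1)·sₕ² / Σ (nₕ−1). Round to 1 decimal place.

Degrees of freedom: 65 + 29 = 94.
Σ(nₕ−1)sₕ² = 65·6160.6801 + 29·951.7225 = 428044.159.
s²ₚ = 428044.159 / 94 = 4553.661... → 4553.7.

4553.7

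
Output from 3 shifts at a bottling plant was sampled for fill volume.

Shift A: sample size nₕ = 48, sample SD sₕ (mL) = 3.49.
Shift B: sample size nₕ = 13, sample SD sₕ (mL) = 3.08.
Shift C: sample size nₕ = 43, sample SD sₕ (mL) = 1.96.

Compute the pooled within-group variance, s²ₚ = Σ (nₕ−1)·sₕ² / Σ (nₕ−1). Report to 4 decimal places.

Degrees of freedom: 47 + 12 + 42 = 101.
Σ(nₕ−1)sₕ² = 47·12.1801 + 12·9.4864 + 42·3.8416 = 847.6487.
s²ₚ = 847.6487 / 101 = 8.392561... → 8.3926.

8.3926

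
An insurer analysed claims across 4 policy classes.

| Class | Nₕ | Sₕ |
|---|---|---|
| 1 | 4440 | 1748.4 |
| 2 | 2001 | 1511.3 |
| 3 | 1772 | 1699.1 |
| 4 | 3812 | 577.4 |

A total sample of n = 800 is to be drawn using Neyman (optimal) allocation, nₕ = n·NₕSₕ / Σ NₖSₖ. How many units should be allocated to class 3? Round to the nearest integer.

151

1: NₕSₕ = 4440·1748.4 = 7762896
2: NₕSₕ = 2001·1511.3 = 3024111.3
3: NₕSₕ = 1772·1699.1 = 3010805.2
4: NₕSₕ = 3812·577.4 = 2201048.8
Σ NₕSₕ = 15998861.3.
n_3 = 800·3010805.2/15998861.3 = 150.551... → 151.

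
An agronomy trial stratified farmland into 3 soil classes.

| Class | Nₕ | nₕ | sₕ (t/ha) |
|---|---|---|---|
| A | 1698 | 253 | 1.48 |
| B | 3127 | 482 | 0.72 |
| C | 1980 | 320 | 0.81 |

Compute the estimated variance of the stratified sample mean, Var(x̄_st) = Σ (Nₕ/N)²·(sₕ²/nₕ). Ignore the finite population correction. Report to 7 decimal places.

N = 6805. Term for each stratum: Wₕ²sₕ²/nₕ.
Var(x̄_st) = 0.0005390413 + 0.0002271002 + 0.0001735778 = 0.0009397192 → 0.0009397.

0.0009397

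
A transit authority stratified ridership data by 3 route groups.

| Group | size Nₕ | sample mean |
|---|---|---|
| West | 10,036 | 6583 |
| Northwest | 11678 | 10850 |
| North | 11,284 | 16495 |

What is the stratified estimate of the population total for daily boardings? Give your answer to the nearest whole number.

West: 10036·6583 = 66066988
Northwest: 11678·10850 = 126706300
North: 11284·16495 = 186129580
τ̂ = Σ Nₕx̄ₕ = 378902868.

378902868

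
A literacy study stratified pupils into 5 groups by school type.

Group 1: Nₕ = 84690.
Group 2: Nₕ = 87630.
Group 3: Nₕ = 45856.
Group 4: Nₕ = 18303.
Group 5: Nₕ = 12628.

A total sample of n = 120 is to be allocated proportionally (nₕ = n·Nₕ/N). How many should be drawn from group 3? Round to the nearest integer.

22

N = 84690 + 87630 + 45856 + 18303 + 12628 = 249107.
n_3 = 120·45856/249107 = 22.090... → 22.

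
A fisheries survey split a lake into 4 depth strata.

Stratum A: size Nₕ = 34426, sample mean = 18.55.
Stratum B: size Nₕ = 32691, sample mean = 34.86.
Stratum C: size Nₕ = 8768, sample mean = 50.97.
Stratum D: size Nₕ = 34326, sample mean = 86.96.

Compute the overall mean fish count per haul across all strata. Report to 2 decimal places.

N = 34426 + 32691 + 8768 + 34326 = 110211.
Weight each subgroup mean by Nₕ/N and sum.
Σ Nₕx̄ₕ = 34426·18.55 + 32691·34.86 + 8768·50.97 + 34326·86.96 = 638602.3 + 1139608.26 + 446904.96 + 2984988.96 = 5210104.48.
Divide by N: 5210104.48 / 110211 = 47.2739... → 47.27.

47.27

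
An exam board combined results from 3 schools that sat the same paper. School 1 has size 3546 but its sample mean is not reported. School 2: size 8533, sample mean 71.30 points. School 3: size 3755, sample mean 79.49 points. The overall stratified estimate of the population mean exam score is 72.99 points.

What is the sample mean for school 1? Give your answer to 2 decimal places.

70.17

Σ Nₕx̄ₕ = N·μ, so 3546·x̄_1 = 15834·72.99 − (8533·71.30 + 3755·79.49).
= 1155723.66 − 906887.85 = 248835.81.
x̄_1 = 248835.81 / 3546 = 70.1737... → 70.17.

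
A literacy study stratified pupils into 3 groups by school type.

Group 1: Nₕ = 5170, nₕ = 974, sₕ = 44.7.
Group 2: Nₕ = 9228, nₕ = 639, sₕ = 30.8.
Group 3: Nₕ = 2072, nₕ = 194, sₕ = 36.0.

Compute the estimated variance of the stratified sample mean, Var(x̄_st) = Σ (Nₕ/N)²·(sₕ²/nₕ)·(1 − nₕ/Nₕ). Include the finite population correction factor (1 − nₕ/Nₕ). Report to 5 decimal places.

0.69366

N = 16470. Term for each stratum: Wₕ²sₕ²/nₕ·(1−nₕ/Nₕ).
Var(x̄_st) = 0.16405706 + 0.43377405 + 0.09582998 = 0.69366109 → 0.69366.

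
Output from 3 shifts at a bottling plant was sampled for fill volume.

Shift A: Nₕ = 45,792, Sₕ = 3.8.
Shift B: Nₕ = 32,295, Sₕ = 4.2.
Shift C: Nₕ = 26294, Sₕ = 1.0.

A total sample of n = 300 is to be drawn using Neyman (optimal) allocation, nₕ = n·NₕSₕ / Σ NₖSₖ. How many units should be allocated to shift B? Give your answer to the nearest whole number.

121

A: NₕSₕ = 45792·3.8 = 174009.6
B: NₕSₕ = 32295·4.2 = 135639
C: NₕSₕ = 26294·1.0 = 26294
Σ NₕSₕ = 335942.6.
n_B = 300·135639/335942.6 = 121.127... → 121.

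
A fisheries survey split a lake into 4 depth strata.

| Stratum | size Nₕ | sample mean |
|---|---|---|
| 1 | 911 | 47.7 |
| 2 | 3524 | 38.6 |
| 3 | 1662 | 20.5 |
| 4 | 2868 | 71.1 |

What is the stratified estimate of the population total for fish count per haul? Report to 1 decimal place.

417466.9

Population total = Σ Nₕ·x̄ₕ (each stratum's size times its mean).
911·47.7 + 3524·38.6 + 1662·20.5 + 2868·71.1 = 43454.7 + 136026.4 + 34071 + 203914.8 = 417466.9.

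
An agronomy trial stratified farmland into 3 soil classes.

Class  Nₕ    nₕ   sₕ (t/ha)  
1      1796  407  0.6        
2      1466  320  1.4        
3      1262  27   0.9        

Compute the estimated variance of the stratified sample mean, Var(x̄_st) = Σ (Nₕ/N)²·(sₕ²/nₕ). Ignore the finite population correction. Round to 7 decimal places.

0.0031171

N = 4524; Wₕ = Nₕ/N.
class 1: (1796/4524)²·0.6²/407 = 0.0001394041
class 2: (1466/4524)²·1.4²/320 = 0.0006431745
class 3: (1262/4524)²·0.9²/27 = 0.0023345048
Sum = 0.0031170834 → 0.0031171.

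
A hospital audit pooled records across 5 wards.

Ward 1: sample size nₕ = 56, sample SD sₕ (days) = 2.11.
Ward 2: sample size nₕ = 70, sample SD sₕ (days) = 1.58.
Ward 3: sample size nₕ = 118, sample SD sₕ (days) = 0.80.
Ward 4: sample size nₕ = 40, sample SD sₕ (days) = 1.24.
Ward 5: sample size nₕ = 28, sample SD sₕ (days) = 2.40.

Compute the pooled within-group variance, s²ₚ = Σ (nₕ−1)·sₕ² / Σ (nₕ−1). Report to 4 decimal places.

Degrees of freedom: 55 + 69 + 117 + 39 + 27 = 307.
Σ(nₕ−1)sₕ² = 55·4.4521 + 69·2.4964 + 117·0.64 + 39·1.5376 + 27·5.76 = 707.4835.
s²ₚ = 707.4835 / 307 = 2.304507... → 2.3045.

2.3045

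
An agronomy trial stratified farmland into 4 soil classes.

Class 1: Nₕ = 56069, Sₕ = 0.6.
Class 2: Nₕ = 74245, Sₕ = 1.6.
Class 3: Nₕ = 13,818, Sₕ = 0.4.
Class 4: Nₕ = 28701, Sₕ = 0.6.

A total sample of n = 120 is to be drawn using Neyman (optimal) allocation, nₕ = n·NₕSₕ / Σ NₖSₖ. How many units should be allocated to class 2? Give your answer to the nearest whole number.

Σ NₕSₕ = 56069·0.6 + 74245·1.6 + 13818·0.4 + 28701·0.6 = 175181.2.
Share for 2: 118792/175181.2 = 0.67811.
n_2 = 120 × 0.67811 = 81.373... → 81.

81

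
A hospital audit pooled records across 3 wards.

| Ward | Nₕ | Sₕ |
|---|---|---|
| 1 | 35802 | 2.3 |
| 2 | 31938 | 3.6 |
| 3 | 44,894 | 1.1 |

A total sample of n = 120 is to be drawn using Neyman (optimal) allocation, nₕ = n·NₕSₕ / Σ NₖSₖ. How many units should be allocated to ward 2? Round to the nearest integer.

Σ NₕSₕ = 35802·2.3 + 31938·3.6 + 44894·1.1 = 246704.8.
Share for 2: 114976.8/246704.8 = 0.46605.
n_2 = 120 × 0.46605 = 55.926... → 56.

56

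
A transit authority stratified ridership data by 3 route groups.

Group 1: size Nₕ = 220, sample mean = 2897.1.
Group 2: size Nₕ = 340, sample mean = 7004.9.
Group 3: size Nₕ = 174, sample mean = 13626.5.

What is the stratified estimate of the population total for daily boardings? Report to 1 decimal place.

5390039.0

Estimate total by summing Nₕ·x̄ₕ over strata.
220·2897.1 + 340·7004.9 + 174·13626.5 = 637362 + 2381666 + 2371011 = 5390039.0.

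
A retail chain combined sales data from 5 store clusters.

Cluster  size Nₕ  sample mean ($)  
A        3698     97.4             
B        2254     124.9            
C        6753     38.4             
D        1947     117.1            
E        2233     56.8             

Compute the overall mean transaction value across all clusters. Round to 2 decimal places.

N = 3698 + 2254 + 6753 + 1947 + 2233 = 16885.
Overall mean = Σ (Nₕ/N)·x̄ₕ — weight by population share, not a simple average.
Σ Nₕx̄ₕ = 3698·97.4 + 2254·124.9 + 6753·38.4 + 1947·117.1 + 2233·56.8 = 360185.2 + 281524.6 + 259315.2 + 227993.7 + 126834.4 = 1255853.1.
Divide by N: 1255853.1 / 16885 = 74.3768... → 74.38.

74.38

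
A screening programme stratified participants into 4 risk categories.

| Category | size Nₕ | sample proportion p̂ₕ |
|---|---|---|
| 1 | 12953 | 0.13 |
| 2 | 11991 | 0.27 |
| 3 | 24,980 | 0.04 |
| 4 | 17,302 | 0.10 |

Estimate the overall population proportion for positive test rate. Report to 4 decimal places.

0.1138

Wₕ = Nₕ/N with N = 67226: 0.1927, 0.1784, 0.3716, 0.2574.
p̂_st = 0.1927·0.13 + 0.1784·0.27 + 0.3716·0.04 + 0.2574·0.10 ≈ 0.113808... → 0.1138.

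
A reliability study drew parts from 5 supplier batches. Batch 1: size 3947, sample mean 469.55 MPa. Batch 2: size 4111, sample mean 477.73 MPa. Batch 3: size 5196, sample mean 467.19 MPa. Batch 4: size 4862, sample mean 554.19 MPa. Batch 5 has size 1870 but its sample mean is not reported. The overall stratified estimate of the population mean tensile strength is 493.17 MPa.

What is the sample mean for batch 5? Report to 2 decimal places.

490.50

Σ Nₕx̄ₕ = N·μ, so 1870·x̄_5 = 19986·493.17 − (3947·469.55 + 4111·477.73 + 5196·467.19 + 4862·554.19).
= 9856495.62 − 8939252.9 = 917242.72.
x̄_5 = 917242.72 / 1870 = 490.5041... → 490.50.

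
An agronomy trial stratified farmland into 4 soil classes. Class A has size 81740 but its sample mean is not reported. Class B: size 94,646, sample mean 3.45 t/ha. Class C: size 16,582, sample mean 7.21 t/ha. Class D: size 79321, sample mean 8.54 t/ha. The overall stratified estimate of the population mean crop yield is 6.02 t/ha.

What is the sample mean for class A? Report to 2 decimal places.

Σ Nₕx̄ₕ = N·μ, so 81740·x̄_A = 272289·6.02 − (94646·3.45 + 16582·7.21 + 79321·8.54).
= 1639179.78 − 1123486.26 = 515693.52.
x̄_A = 515693.52 / 81740 = 6.3089... → 6.31.

6.31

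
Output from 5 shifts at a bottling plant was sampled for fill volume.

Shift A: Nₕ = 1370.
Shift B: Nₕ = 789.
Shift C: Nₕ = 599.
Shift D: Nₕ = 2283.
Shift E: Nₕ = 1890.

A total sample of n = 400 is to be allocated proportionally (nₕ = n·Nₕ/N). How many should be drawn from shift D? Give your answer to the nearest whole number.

Share of shift D = 2283/6931 = 0.32939.
Allocate 400 × 0.32939 = 131.756... → 132.

132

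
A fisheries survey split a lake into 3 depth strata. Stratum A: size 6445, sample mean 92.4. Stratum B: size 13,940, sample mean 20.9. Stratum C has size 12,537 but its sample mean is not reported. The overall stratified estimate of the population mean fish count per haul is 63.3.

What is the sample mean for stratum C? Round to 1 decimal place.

N = 6445 + 13940 + 12537 = 32922.
Overall total = μ·N = 63.3·32922 = 2083962.6.
Subtract the known strata: 6445·92.4 + 13940·20.9 = 886864.
Remaining total for stratum C: 2083962.6 − 886864 = 1197098.6.
Divide by its size: 1197098.6 / 12537 = 95.485... → 95.5.

95.5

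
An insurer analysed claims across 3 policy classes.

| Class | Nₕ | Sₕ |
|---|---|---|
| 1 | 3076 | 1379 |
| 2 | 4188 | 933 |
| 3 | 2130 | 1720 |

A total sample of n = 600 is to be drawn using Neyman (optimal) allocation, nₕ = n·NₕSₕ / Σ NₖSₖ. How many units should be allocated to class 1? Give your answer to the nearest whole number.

Σ NₕSₕ = 3076·1379 + 4188·933 + 2130·1720 = 11812808.
Share for 1: 4241804/11812808 = 0.35909.
n_1 = 600 × 0.35909 = 215.451... → 215.

215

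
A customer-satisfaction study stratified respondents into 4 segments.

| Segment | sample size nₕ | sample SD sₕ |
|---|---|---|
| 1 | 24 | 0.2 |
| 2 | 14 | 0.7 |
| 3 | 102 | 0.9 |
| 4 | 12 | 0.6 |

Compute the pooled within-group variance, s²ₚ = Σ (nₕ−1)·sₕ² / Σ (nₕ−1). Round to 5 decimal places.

0.62878

Degrees of freedom: 23 + 13 + 101 + 11 = 148.
Σ(nₕ−1)sₕ² = 23·0.04 + 13·0.49 + 101·0.81 + 11·0.36 = 93.06.
s²ₚ = 93.06 / 148 = 0.6287838... → 0.62878.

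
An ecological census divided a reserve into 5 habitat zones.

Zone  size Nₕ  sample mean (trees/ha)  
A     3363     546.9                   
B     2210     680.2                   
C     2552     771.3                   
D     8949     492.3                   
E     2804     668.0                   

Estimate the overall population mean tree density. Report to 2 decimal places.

x̄_st = (Σ Nₕx̄ₕ) / (Σ Nₕ) = (3363·546.9 + 2210·680.2 + 2552·771.3 + 8949·492.3 + 2804·668.0) / 19878
= 11589489 / 19878 = 583.0309... → 583.03.

583.03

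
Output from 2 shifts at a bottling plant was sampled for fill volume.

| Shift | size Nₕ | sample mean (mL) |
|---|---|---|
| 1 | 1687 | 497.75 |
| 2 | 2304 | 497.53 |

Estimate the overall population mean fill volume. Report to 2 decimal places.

497.62

N = 3991; weights Wₕ = Nₕ/N = (0.4227, 0.5773).
x̄_st = Σ Wₕ·x̄ₕ = 0.4227·497.75 + 0.5773·497.53 ≈ 497.6230...
→ 497.62.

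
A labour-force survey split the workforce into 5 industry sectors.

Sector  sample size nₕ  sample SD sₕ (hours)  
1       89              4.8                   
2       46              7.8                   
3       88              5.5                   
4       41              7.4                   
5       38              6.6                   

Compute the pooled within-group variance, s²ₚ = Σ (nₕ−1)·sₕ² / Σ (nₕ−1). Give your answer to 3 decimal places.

Degrees of freedom: 88 + 45 + 87 + 40 + 37 = 297.
Σ(nₕ−1)sₕ² = 88·23.04 + 45·60.84 + 87·30.25 + 40·54.76 + 37·43.56 = 11199.19.
s²ₚ = 11199.19 / 297 = 37.70771... → 37.708.

37.708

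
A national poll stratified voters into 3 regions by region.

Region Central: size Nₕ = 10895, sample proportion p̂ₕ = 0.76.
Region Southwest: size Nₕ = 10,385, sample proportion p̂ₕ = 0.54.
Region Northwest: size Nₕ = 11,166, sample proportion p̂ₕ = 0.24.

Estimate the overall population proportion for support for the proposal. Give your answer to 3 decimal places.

0.511

N = 10895 + 10385 + 11166 = 32446.
Overall proportion = Σ (Nₕ/N)·p̂ₕ.
Σ Nₕp̂ₕ = 8280.2 + 5607.9 + 2679.84 = 16567.94.
16567.94 / 32446 = 0.51063... → 0.511.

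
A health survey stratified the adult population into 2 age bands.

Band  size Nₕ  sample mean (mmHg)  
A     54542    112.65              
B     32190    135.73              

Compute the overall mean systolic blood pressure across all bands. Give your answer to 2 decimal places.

121.22

N = 54542 + 32190 = 86732.
Overall mean = Σ (Nₕ/N)·x̄ₕ — weight by population share, not a simple average.
Σ Nₕx̄ₕ = 54542·112.65 + 32190·135.73 = 6144156.3 + 4369148.7 = 10513305.
Divide by N: 10513305 / 86732 = 121.2160... → 121.22.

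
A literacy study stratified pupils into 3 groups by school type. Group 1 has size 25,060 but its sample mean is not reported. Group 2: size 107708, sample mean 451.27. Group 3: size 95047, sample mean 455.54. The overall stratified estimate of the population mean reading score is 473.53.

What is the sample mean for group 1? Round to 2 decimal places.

637.44

Σ Nₕx̄ₕ = N·μ, so 25060·x̄_1 = 227815·473.53 − (107708·451.27 + 95047·455.54).
= 107877236.95 − 91903099.54 = 15974137.41.
x̄_1 = 15974137.41 / 25060 = 637.4357... → 637.44.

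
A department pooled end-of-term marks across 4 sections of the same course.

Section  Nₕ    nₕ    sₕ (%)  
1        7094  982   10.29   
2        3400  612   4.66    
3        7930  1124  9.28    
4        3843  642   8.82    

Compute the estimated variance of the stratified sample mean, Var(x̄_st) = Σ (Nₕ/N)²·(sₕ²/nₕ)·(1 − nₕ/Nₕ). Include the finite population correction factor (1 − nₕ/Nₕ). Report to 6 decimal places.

N = 22267. Term for each stratum: Wₕ²sₕ²/nₕ·(1−nₕ/Nₕ).
Var(x̄_st) = 0.009429103 + 0.000678373 + 0.008340102 + 0.003006317 = 0.021453895 → 0.021454.

0.021454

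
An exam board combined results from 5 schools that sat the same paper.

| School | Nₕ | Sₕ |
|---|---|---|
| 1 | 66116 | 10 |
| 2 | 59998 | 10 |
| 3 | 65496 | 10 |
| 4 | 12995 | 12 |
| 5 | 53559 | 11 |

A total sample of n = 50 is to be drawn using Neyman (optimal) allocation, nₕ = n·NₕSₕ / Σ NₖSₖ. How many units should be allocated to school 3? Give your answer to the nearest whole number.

12

Σ NₕSₕ = 66116·10 + 59998·10 + 65496·10 + 12995·12 + 53559·11 = 2661189.
Share for 3: 654960/2661189 = 0.24612.
n_3 = 50 × 0.24612 = 12.306... → 12.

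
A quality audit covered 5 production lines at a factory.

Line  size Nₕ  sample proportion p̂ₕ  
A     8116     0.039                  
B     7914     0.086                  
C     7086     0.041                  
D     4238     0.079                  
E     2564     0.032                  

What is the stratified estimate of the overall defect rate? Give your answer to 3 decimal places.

N = 8116 + 7914 + 7086 + 4238 + 2564 = 29918.
Overall proportion = Σ (Nₕ/N)·p̂ₕ.
Σ Nₕp̂ₕ = 316.524 + 680.604 + 290.526 + 334.802 + 82.048 = 1704.504.
1704.504 / 29918 = 0.05697... → 0.057.

0.057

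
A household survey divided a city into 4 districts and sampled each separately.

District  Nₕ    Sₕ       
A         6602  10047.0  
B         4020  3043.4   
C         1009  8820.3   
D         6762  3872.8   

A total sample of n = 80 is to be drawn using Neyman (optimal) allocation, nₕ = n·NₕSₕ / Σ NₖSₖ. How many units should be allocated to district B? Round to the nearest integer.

9

Σ NₕSₕ = 6602·10047.0 + 4020·3043.4 + 1009·8820.3 + 6762·3872.8 = 113652318.3.
Share for B: 12234468/113652318.3 = 0.10765.
n_B = 80 × 0.10765 = 8.612... → 9.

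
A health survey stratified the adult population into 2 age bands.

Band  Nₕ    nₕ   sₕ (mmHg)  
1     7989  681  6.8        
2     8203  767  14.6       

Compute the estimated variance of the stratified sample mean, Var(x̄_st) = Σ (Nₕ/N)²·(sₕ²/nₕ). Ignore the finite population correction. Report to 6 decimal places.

N = 16192; Wₕ = Nₕ/N.
band 1: (7989/16192)²·6.8²/681 = 0.016529304
band 2: (8203/16192)²·14.6²/767 = 0.071327135
Sum = 0.087856439 → 0.087856.

0.087856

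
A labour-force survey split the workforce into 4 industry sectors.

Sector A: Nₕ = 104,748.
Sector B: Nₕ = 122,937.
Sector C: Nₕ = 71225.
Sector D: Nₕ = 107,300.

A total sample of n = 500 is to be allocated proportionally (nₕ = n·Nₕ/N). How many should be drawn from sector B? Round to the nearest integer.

151

N = 104748 + 122937 + 71225 + 107300 = 406210.
n_B = 500·122937/406210 = 151.322... → 151.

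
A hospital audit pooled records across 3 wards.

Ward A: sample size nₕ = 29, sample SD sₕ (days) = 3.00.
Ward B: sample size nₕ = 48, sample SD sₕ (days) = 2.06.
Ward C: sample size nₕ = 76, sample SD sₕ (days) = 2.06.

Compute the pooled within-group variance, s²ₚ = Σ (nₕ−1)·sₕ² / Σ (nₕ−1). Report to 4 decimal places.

A: (29−1)·3.00² = 28·9 = 252
B: (48−1)·2.06² = 47·4.2436 = 199.4492
C: (76−1)·2.06² = 75·4.2436 = 318.27
Numerator = 769.7192; denominator = Σ(nₕ−1) = 150.
s²ₚ = 769.7192/150 = 5.131461... → 5.1315.

5.1315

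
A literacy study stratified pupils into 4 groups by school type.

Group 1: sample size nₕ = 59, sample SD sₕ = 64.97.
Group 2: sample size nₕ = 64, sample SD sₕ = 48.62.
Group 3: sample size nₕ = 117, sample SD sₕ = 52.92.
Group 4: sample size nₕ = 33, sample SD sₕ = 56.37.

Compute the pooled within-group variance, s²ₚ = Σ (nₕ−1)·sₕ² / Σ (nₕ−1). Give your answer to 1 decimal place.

3049.4

Degrees of freedom: 58 + 63 + 116 + 32 = 269.
Σ(nₕ−1)sₕ² = 58·4221.1009 + 63·2363.9044 + 116·2800.5264 + 32·3177.5769 = 820293.3526.
s²ₚ = 820293.3526 / 269 = 3049.418... → 3049.4.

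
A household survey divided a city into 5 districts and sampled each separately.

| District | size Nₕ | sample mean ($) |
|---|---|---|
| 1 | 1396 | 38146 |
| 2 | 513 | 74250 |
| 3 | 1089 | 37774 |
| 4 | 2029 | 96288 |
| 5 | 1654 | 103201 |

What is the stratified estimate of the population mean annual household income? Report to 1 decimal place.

74620.7

x̄_st = (Σ Nₕx̄ₕ) / (Σ Nₕ) = (1396·38146 + 513·74250 + 1089·37774 + 2029·96288 + 1654·103201) / 6681
= 498540758 / 6681 = 74620.679... → 74620.7.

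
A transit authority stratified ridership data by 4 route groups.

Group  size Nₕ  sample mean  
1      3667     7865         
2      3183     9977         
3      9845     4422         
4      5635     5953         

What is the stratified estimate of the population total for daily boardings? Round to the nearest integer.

137677491

1: 3667·7865 = 28840955
2: 3183·9977 = 31756791
3: 9845·4422 = 43534590
4: 5635·5953 = 33545155
τ̂ = Σ Nₕx̄ₕ = 137677491.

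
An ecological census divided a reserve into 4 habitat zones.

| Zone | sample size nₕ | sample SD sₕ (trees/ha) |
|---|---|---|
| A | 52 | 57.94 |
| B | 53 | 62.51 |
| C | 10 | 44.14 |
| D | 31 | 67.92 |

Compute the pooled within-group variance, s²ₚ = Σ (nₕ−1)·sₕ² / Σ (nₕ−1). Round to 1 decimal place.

A: (52−1)·57.94² = 51·3357.0436 = 171209.2236
B: (53−1)·62.51² = 52·3907.5001 = 203190.0052
C: (10−1)·44.14² = 9·1948.3396 = 17535.0564
D: (31−1)·67.92² = 30·4613.1264 = 138393.792
Numerator = 530328.0772; denominator = Σ(nₕ−1) = 142.
s²ₚ = 530328.0772/142 = 3734.705... → 3734.7.

3734.7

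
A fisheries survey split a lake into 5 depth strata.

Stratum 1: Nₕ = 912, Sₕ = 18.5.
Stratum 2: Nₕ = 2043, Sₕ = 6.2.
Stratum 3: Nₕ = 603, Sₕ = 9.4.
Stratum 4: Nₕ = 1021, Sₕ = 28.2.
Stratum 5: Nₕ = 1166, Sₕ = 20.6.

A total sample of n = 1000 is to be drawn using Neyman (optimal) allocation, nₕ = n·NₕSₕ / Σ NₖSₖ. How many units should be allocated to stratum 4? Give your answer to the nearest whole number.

327

1: NₕSₕ = 912·18.5 = 16872
2: NₕSₕ = 2043·6.2 = 12666.6
3: NₕSₕ = 603·9.4 = 5668.2
4: NₕSₕ = 1021·28.2 = 28792.2
5: NₕSₕ = 1166·20.6 = 24019.6
Σ NₕSₕ = 88018.6.
n_4 = 1000·28792.2/88018.6 = 327.115... → 327.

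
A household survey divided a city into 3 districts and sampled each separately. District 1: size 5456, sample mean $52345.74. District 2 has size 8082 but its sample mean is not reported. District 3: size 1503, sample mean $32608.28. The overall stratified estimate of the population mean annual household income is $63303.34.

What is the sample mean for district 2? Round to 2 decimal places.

76408.93

N = 5456 + 8082 + 1503 = 15041.
Overall total = μ·N = 63303.34·15041 = 952145536.94.
Subtract the known strata: 5456·52345.74 + 1503·32608.28 = 334608602.28.
Remaining total for district 2: 952145536.94 − 334608602.28 = 617536934.66.
Divide by its size: 617536934.66 / 8082 = 76408.9253... → 76408.93.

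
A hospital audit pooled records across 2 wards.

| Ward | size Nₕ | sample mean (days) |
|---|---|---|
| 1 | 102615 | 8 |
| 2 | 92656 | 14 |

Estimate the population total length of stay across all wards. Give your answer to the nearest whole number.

Estimate total by summing Nₕ·x̄ₕ over strata.
102615·8 + 92656·14 = 820920 + 1297184 = 2118104.

2118104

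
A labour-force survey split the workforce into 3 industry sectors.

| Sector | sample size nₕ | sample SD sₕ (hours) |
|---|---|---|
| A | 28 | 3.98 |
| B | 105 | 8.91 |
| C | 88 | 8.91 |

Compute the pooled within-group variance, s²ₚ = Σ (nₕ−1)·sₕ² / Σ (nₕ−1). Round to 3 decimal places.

71.518

Degrees of freedom: 27 + 104 + 87 = 218.
Σ(nₕ−1)sₕ² = 27·15.8404 + 104·79.3881 + 87·79.3881 = 15590.8179.
s²ₚ = 15590.8179 / 218 = 71.51751... → 71.518.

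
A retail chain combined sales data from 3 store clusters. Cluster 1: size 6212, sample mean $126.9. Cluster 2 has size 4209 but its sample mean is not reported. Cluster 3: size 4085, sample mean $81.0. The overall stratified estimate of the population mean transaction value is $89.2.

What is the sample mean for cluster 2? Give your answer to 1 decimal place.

Σ Nₕx̄ₕ = N·μ, so 4209·x̄_2 = 14506·89.2 − (6212·126.9 + 4085·81.0).
= 1293935.2 − 1119187.8 = 174747.4.
x̄_2 = 174747.4 / 4209 = 41.518... → 41.5.

41.5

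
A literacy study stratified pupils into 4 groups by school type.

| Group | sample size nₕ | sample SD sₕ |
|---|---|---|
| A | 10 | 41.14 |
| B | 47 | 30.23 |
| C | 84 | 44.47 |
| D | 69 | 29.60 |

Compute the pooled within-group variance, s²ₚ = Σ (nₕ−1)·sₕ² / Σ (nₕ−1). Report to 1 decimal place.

1364.0

Degrees of freedom: 9 + 46 + 83 + 68 = 206.
Σ(nₕ−1)sₕ² = 9·1692.4996 + 46·913.8529 + 83·1977.5809 + 68·876.16 = 280987.8245.
s²ₚ = 280987.8245 / 206 = 1364.019... → 1364.0.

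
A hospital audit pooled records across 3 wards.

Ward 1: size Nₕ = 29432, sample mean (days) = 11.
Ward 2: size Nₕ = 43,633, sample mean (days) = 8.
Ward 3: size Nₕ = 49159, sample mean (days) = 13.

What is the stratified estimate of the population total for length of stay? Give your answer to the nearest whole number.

Population total = Σ Nₕ·x̄ₕ (each stratum's size times its mean).
29432·11 + 43633·8 + 49159·13 = 323752 + 349064 + 639067 = 1311883.

1311883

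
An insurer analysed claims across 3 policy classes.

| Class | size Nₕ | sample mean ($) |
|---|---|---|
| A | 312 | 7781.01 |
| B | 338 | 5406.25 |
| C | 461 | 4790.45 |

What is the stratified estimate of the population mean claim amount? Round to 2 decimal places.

N = 1111; weights Wₕ = Nₕ/N = (0.2808, 0.3042, 0.4149).
x̄_st = Σ Wₕ·x̄ₕ = 0.2808·7781.01 + 0.3042·5406.25 + 0.4149·4790.45 ≈ 5817.6283...
→ 5817.63.

5817.63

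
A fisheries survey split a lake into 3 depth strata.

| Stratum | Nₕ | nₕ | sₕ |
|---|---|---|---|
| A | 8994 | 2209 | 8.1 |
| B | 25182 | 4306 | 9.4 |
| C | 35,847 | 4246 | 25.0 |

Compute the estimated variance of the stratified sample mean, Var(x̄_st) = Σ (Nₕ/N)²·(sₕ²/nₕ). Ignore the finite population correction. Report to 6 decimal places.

N = 70023. Term for each stratum: Wₕ²sₕ²/nₕ.
Var(x̄_st) = 0.000490003 + 0.002653876 + 0.038576625 = 0.041720505 → 0.041721.

0.041721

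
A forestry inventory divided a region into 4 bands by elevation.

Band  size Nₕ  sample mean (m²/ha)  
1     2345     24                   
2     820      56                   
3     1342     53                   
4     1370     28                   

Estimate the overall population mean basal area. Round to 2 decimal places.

36.02

x̄_st = (Σ Nₕx̄ₕ) / (Σ Nₕ) = (2345·24 + 820·56 + 1342·53 + 1370·28) / 5877
= 211686 / 5877 = 36.0194... → 36.02.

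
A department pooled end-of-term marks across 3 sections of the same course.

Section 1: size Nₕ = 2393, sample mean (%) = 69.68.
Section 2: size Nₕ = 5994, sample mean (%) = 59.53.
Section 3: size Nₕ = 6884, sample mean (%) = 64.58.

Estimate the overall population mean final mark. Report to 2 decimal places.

x̄_st = (Σ Nₕx̄ₕ) / (Σ Nₕ) = (2393·69.68 + 5994·59.53 + 6884·64.58) / 15271
= 968135.78 / 15271 = 63.3970... → 63.40.

63.40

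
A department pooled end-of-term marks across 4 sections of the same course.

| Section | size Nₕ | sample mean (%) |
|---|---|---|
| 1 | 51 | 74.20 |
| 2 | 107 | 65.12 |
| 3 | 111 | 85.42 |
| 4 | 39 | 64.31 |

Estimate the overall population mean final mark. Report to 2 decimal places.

N = 308; weights Wₕ = Nₕ/N = (0.1656, 0.3474, 0.3604, 0.1266).
x̄_st = Σ Wₕ·x̄ₕ = 0.1656·74.20 + 0.3474·65.12 + 0.3604·85.42 + 0.1266·64.31 ≈ 73.8369...
→ 73.84.

73.84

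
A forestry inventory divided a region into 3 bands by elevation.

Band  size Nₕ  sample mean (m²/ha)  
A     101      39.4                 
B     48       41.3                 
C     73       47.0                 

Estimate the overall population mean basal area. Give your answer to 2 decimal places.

N = 101 + 48 + 73 = 222.
The stratified mean weights each stratum mean by its population share Nₕ/N.
Σ Nₕx̄ₕ = 101·39.4 + 48·41.3 + 73·47.0 = 3979.4 + 1982.4 + 3431 = 9392.8.
Divide by N: 9392.8 / 222 = 42.3099... → 42.31.

42.31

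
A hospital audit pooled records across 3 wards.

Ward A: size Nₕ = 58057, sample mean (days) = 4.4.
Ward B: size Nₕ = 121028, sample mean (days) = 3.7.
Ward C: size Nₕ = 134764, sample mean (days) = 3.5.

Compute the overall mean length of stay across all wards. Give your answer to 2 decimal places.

3.74

N = 58057 + 121028 + 134764 = 313849.
Weight each subgroup mean by Nₕ/N and sum.
Σ Nₕx̄ₕ = 58057·4.4 + 121028·3.7 + 134764·3.5 = 255450.8 + 447803.6 + 471674 = 1174928.4.
Divide by N: 1174928.4 / 313849 = 3.7436... → 3.74.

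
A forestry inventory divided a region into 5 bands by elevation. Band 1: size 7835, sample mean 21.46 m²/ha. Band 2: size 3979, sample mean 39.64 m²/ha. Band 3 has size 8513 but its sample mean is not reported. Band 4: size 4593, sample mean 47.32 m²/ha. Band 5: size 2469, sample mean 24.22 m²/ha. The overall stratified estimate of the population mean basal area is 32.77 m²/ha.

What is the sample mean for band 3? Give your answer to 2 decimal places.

34.60

N = 7835 + 3979 + 8513 + 4593 + 2469 = 27389.
Overall total = μ·N = 32.77·27389 = 897537.53.
Subtract the known strata: 7835·21.46 + 3979·39.64 + 4593·47.32 + 2469·24.22 = 603006.6.
Remaining total for band 3: 897537.53 − 603006.6 = 294530.93.
Divide by its size: 294530.93 / 8513 = 34.5978... → 34.60.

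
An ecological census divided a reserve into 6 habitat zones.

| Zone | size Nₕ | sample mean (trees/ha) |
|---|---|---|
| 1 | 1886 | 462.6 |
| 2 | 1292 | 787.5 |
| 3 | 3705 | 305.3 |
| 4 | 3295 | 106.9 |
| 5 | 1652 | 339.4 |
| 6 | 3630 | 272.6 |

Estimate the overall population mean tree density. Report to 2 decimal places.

318.47

x̄_st = (Σ Nₕx̄ₕ) / (Σ Nₕ) = (1886·462.6 + 1292·787.5 + 3705·305.3 + 3295·106.9 + 1652·339.4 + 3630·272.6) / 15460
= 4923512.4 / 15460 = 318.4678... → 318.47.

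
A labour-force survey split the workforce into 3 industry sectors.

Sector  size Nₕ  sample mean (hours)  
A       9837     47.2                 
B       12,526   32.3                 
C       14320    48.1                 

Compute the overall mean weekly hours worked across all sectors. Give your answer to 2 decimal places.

N = 9837 + 12526 + 14320 = 36683.
Overall mean = Σ (Nₕ/N)·x̄ₕ — weight by population share, not a simple average.
Σ Nₕx̄ₕ = 9837·47.2 + 12526·32.3 + 14320·48.1 = 464306.4 + 404589.8 + 688792 = 1557688.2.
Divide by N: 1557688.2 / 36683 = 42.4635... → 42.46.

42.46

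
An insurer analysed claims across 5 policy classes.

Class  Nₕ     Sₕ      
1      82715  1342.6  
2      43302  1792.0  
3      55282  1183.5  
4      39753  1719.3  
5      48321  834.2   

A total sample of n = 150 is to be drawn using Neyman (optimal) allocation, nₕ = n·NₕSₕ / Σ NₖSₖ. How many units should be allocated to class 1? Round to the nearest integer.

Σ NₕSₕ = 82715·1342.6 + 43302·1792.0 + 55282·1183.5 + 39753·1719.3 + 48321·834.2 = 362733301.1.
Share for 1: 111053159/362733301.1 = 0.30616.
n_1 = 150 × 0.30616 = 45.923... → 46.

46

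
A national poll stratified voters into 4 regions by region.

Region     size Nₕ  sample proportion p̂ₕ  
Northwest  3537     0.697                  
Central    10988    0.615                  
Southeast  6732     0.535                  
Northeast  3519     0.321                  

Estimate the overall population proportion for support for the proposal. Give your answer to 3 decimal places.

Wₕ = Nₕ/N with N = 24776: 0.1428, 0.4435, 0.2717, 0.1420.
p̂_st = 0.1428·0.697 + 0.4435·0.615 + 0.2717·0.535 + 0.1420·0.321 ≈ 0.56321... → 0.563.

0.563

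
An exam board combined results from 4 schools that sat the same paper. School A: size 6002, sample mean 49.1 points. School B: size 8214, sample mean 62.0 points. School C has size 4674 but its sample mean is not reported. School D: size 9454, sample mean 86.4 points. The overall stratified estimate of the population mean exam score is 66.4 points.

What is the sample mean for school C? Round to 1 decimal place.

Σ Nₕx̄ₕ = N·μ, so 4674·x̄_C = 28344·66.4 − (6002·49.1 + 8214·62.0 + 9454·86.4).
= 1882041.6 − 1620791.8 = 261249.8.
x̄_C = 261249.8 / 4674 = 55.894... → 55.9.

55.9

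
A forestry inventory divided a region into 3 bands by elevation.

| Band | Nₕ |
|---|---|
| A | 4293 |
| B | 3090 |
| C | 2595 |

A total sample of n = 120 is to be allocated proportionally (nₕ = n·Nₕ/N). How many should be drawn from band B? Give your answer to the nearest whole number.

N = 4293 + 3090 + 2595 = 9978.
n_B = 120·3090/9978 = 37.162... → 37.

37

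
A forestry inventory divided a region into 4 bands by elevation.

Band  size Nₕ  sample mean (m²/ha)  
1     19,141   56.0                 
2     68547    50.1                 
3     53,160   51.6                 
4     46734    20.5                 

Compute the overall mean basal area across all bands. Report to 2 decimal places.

43.75

N = 187582; weights Wₕ = Nₕ/N = (0.1020, 0.3654, 0.2834, 0.2491).
x̄_st = Σ Wₕ·x̄ₕ = 0.1020·56.0 + 0.3654·50.1 + 0.2834·51.6 + 0.2491·20.5 ≈ 43.7526...
→ 43.75.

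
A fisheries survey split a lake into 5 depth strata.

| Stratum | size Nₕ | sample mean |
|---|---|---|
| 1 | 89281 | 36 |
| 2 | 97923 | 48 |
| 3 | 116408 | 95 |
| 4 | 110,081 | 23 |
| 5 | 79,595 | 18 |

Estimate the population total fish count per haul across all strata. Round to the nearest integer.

Population total = Σ Nₕ·x̄ₕ (each stratum's size times its mean).
89281·36 + 97923·48 + 116408·95 + 110081·23 + 79595·18 = 3214116 + 4700304 + 11058760 + 2531863 + 1432710 = 22937753.

22937753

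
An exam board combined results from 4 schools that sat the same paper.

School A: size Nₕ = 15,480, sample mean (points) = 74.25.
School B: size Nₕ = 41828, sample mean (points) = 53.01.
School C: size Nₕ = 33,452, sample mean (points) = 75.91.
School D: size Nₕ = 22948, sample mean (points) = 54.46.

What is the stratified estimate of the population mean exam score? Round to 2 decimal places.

62.93

N = 113708; weights Wₕ = Nₕ/N = (0.1361, 0.3679, 0.2942, 0.2018).
x̄_st = Σ Wₕ·x̄ₕ = 0.1361·74.25 + 0.3679·53.01 + 0.2942·75.91 + 0.2018·54.46 ≈ 62.9312...
→ 62.93.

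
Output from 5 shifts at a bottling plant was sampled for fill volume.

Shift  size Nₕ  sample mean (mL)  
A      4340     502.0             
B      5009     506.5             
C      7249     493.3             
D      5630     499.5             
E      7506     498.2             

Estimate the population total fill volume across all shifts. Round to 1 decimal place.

A: 4340·502.0 = 2178680
B: 5009·506.5 = 2537058.5
C: 7249·493.3 = 3575931.7
D: 5630·499.5 = 2812185
E: 7506·498.2 = 3739489.2
τ̂ = Σ Nₕx̄ₕ = 14843344.4.

14843344.4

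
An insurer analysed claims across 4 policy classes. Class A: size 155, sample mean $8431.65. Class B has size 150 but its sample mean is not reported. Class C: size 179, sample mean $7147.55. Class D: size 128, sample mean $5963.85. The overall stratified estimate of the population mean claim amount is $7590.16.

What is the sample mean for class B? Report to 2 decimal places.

8636.59

N = 155 + 150 + 179 + 128 = 612.
Overall total = μ·N = 7590.16·612 = 4645177.92.
Subtract the known strata: 155·8431.65 + 179·7147.55 + 128·5963.85 = 3349690.
Remaining total for class B: 4645177.92 − 3349690 = 1295487.92.
Divide by its size: 1295487.92 / 150 = 8636.5861... → 8636.59.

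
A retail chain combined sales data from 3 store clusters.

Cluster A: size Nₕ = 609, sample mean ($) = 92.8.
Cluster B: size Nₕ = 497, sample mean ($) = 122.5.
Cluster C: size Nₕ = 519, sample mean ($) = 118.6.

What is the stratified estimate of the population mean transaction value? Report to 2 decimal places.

N = 609 + 497 + 519 = 1625.
The stratified mean weights each stratum mean by its population share Nₕ/N.
Σ Nₕx̄ₕ = 609·92.8 + 497·122.5 + 519·118.6 = 56515.2 + 60882.5 + 61553.4 = 178951.1.
Divide by N: 178951.1 / 1625 = 110.1238... → 110.12.

110.12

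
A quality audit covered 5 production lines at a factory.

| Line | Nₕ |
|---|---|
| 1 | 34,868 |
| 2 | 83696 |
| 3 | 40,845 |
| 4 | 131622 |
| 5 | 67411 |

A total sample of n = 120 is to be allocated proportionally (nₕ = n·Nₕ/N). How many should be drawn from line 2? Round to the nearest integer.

28

N = 34868 + 83696 + 40845 + 131622 + 67411 = 358442.
n_2 = 120·83696/358442 = 28.020... → 28.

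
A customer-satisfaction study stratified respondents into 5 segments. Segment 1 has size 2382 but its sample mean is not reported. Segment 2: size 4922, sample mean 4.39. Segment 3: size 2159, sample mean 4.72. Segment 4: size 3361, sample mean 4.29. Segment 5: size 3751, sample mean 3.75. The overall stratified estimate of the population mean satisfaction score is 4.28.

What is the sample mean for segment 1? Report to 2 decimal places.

4.47

Σ Nₕx̄ₕ = N·μ, so 2382·x̄_1 = 16575·4.28 − (4922·4.39 + 2159·4.72 + 3361·4.29 + 3751·3.75).
= 70941 − 60283 = 10658.
x̄_1 = 10658 / 2382 = 4.4744... → 4.47.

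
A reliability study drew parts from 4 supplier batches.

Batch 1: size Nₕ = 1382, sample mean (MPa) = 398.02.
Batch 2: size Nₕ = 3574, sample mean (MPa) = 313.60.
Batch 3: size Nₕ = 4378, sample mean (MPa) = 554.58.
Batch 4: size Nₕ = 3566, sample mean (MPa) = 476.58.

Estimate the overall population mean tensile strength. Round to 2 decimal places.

x̄_st = (Σ Nₕx̄ₕ) / (Σ Nₕ) = (1382·398.02 + 3574·313.60 + 4378·554.58 + 3566·476.58) / 12900
= 5798305.56 / 12900 = 449.4811... → 449.48.

449.48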